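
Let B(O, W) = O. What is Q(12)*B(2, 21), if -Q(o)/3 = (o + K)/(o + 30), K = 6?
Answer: -18/7 ≈ -2.5714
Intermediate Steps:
Q(o) = -3*(6 + o)/(30 + o) (Q(o) = -3*(o + 6)/(o + 30) = -3*(6 + o)/(30 + o))
Q(12)*B(2, 21) = (3*(-6 - 1*12)/(30 + 12))*2 = (3*(-6 - 12)/42)*2 = (3*(1/42)*(-18))*2 = -9/7*2 = -18/7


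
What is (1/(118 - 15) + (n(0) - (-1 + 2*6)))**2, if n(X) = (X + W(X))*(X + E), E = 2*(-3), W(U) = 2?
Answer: 5607424/10609 ≈ 528.55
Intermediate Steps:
E = -6
n(X) = (-6 + X)*(2 + X) (n(X) = (X + 2)*(X - 6) = (2 + X)*(-6 + X) = (-6 + X)*(2 + X))
(1/(118 - 15) + (n(0) - (-1 + 2*6)))**2 = (1/(118 - 15) + ((-12 + 0**2 - 4*0) - (-1 + 2*6)))**2 = (1/103 + ((-12 + 0 + 0) - (-1 + 12)))**2 = (1/103 + (-12 - 1*11))**2 = (1/103 + (-12 - 11))**2 = (1/103 - 23)**2 = (-2368/103)**2 = 5607424/10609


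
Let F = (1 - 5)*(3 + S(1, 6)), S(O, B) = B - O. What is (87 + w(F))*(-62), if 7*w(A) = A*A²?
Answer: 1993858/7 ≈ 2.8484e+5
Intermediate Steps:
F = -32 (F = (1 - 5)*(3 + (6 - 1*1)) = -4*(3 + (6 - 1)) = -4*(3 + 5) = -4*8 = -32)
w(A) = A³/7 (w(A) = (A*A²)/7 = A³/7)
(87 + w(F))*(-62) = (87 + (⅐)*(-32)³)*(-62) = (87 + (⅐)*(-32768))*(-62) = (87 - 32768/7)*(-62) = -32159/7*(-62) = 1993858/7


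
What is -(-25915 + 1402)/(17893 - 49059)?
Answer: -24513/31166 ≈ -0.78653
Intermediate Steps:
-(-25915 + 1402)/(17893 - 49059) = -(-24513)/(-31166) = -(-24513)*(-1)/31166 = -1*24513/31166 = -24513/31166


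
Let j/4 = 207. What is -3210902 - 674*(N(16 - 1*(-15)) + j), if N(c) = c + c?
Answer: -3810762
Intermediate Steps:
j = 828 (j = 4*207 = 828)
N(c) = 2*c
-3210902 - 674*(N(16 - 1*(-15)) + j) = -3210902 - 674*(2*(16 - 1*(-15)) + 828) = -3210902 - 674*(2*(16 + 15) + 828) = -3210902 - 674*(2*31 + 828) = -3210902 - 674*(62 + 828) = -3210902 - 674*890 = -3210902 - 1*599860 = -3210902 - 599860 = -3810762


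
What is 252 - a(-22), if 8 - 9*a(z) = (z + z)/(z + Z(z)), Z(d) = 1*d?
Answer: 2261/9 ≈ 251.22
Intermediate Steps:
Z(d) = d
a(z) = 7/9 (a(z) = 8/9 - (z + z)/(9*(z + z)) = 8/9 - 2*z/(9*(2*z)) = 8/9 - 2*z*1/(2*z)/9 = 8/9 - ⅑*1 = 8/9 - ⅑ = 7/9)
252 - a(-22) = 252 - 1*7/9 = 252 - 7/9 = 2261/9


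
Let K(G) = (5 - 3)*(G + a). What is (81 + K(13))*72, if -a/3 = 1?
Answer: 7272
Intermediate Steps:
a = -3 (a = -3*1 = -3)
K(G) = -6 + 2*G (K(G) = (5 - 3)*(G - 3) = 2*(-3 + G) = -6 + 2*G)
(81 + K(13))*72 = (81 + (-6 + 2*13))*72 = (81 + (-6 + 26))*72 = (81 + 20)*72 = 101*72 = 7272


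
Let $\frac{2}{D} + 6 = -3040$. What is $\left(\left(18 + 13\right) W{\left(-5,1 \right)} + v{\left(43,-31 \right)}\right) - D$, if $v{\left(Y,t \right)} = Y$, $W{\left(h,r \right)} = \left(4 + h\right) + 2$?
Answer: $\frac{112703}{1523} \approx 74.001$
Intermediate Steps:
$D = - \frac{1}{1523}$ ($D = \frac{2}{-6 - 3040} = \frac{2}{-3046} = 2 \left(- \frac{1}{3046}\right) = - \frac{1}{1523} \approx -0.0006566$)
$W{\left(h,r \right)} = 6 + h$
$\left(\left(18 + 13\right) W{\left(-5,1 \right)} + v{\left(43,-31 \right)}\right) - D = \left(\left(18 + 13\right) \left(6 - 5\right) + 43\right) - - \frac{1}{1523} = \left(31 \cdot 1 + 43\right) + \frac{1}{1523} = \left(31 + 43\right) + \frac{1}{1523} = 74 + \frac{1}{1523} = \frac{112703}{1523}$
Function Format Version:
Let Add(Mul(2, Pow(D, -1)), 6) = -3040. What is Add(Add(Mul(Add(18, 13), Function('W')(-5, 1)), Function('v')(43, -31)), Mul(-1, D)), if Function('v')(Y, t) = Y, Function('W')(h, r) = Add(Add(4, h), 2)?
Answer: Rational(112703, 1523) ≈ 74.001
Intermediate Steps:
D = Rational(-1, 1523) (D = Mul(2, Pow(Add(-6, -3040), -1)) = Mul(2, Pow(-3046, -1)) = Mul(2, Rational(-1, 3046)) = Rational(-1, 1523) ≈ -0.00065660)
Function('W')(h, r) = Add(6, h)
Add(Add(Mul(Add(18, 13), Function('W')(-5, 1)), Function('v')(43, -31)), Mul(-1, D)) = Add(Add(Mul(Add(18, 13), Add(6, -5)), 43), Mul(-1, Rational(-1, 1523))) = Add(Add(Mul(31, 1), 43), Rational(1, 1523)) = Add(Add(31, 43), Rational(1, 1523)) = Add(74, Rational(1, 1523)) = Rational(112703, 1523)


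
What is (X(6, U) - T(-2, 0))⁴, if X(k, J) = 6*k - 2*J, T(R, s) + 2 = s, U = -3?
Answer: 3748096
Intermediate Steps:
T(R, s) = -2 + s
X(k, J) = -2*J + 6*k
(X(6, U) - T(-2, 0))⁴ = ((-2*(-3) + 6*6) - (-2 + 0))⁴ = ((6 + 36) - 1*(-2))⁴ = (42 + 2)⁴ = 44⁴ = 3748096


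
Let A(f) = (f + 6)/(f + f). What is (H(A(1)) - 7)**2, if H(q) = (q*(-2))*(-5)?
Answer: 784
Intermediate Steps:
A(f) = (6 + f)/(2*f) (A(f) = (6 + f)/((2*f)) = (6 + f)*(1/(2*f)) = (6 + f)/(2*f))
H(q) = 10*q (H(q) = -2*q*(-5) = 10*q)
(H(A(1)) - 7)**2 = (10*((1/2)*(6 + 1)/1) - 7)**2 = (10*((1/2)*1*7) - 7)**2 = (10*(7/2) - 7)**2 = (35 - 7)**2 = 28**2 = 784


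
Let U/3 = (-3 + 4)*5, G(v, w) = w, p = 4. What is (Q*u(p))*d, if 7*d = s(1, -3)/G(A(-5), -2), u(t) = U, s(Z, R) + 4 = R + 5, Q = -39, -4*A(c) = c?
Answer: -585/7 ≈ -83.571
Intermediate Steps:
A(c) = -c/4
U = 15 (U = 3*((-3 + 4)*5) = 3*(1*5) = 3*5 = 15)
s(Z, R) = 1 + R (s(Z, R) = -4 + (R + 5) = -4 + (5 + R) = 1 + R)
u(t) = 15
d = 1/7 (d = ((1 - 3)/(-2))/7 = (-2*(-1/2))/7 = (1/7)*1 = 1/7 ≈ 0.14286)
(Q*u(p))*d = -39*15*(1/7) = -585*1/7 = -585/7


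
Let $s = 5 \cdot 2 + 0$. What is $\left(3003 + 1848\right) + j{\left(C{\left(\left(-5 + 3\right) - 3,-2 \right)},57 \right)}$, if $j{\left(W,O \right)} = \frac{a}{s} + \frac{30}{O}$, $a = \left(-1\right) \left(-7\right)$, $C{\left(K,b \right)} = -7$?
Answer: $\frac{921923}{190} \approx 4852.2$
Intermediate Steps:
$s = 10$ ($s = 10 + 0 = 10$)
$a = 7$
$j{\left(W,O \right)} = \frac{7}{10} + \frac{30}{O}$
$\left(3003 + 1848\right) + j{\left(C{\left(\left(-5 + 3\right) - 3,-2 \right)},57 \right)} = \left(3003 + 1848\right) + \left(\frac{7}{10} + \frac{30}{57}\right) = 4851 + \left(\frac{7}{10} + 30 \cdot \frac{1}{57}\right) = 4851 + \left(\frac{7}{10} + \frac{10}{19}\right) = 4851 + \frac{233}{190} = \frac{921923}{190}$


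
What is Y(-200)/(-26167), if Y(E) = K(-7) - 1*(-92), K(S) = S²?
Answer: -141/26167 ≈ -0.0053885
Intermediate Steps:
Y(E) = 141 (Y(E) = (-7)² - 1*(-92) = 49 + 92 = 141)
Y(-200)/(-26167) = 141/(-26167) = 141*(-1/26167) = -141/26167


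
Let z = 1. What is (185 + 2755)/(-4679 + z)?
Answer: -1470/2339 ≈ -0.62847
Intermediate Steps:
(185 + 2755)/(-4679 + z) = (185 + 2755)/(-4679 + 1) = 2940/(-4678) = 2940*(-1/4678) = -1470/2339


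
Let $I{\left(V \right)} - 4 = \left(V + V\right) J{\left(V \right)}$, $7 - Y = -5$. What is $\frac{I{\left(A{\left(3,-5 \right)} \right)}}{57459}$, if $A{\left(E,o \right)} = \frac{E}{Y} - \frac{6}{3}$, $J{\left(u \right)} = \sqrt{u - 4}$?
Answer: $\frac{4}{57459} - \frac{7 i \sqrt{23}}{229836} \approx 6.9615 \cdot 10^{-5} - 0.00014606 i$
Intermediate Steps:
$Y = 12$ ($Y = 7 - -5 = 7 + 5 = 12$)
$J{\left(u \right)} = \sqrt{-4 + u}$
$A{\left(E,o \right)} = -2 + \frac{E}{12}$ ($A{\left(E,o \right)} = \frac{E}{12} - \frac{6}{3} = E \frac{1}{12} - 2 = \frac{E}{12} - 2 = -2 + \frac{E}{12}$)
$I{\left(V \right)} = 4 + 2 V \sqrt{-4 + V}$ ($I{\left(V \right)} = 4 + \left(V + V\right) \sqrt{-4 + V} = 4 + 2 V \sqrt{-4 + V}$)
$\frac{I{\left(A{\left(3,-5 \right)} \right)}}{57459} = \frac{4 + 2 \left(-2 + \frac{1}{12} \cdot 3\right) \sqrt{-4 + \left(-2 + \frac{1}{12} \cdot 3\right)}}{57459} = \left(4 + 2 \left(-2 + \frac{1}{4}\right) \sqrt{-4 + \left(-2 + \frac{1}{4}\right)}\right) \frac{1}{57459} = \left(4 + 2 \left(- \frac{7}{4}\right) \sqrt{-4 - \frac{7}{4}}\right) \frac{1}{57459} = \left(4 + 2 \left(- \frac{7}{4}\right) \sqrt{- \frac{23}{4}}\right) \frac{1}{57459} = \left(4 + 2 \left(- \frac{7}{4}\right) \frac{i \sqrt{23}}{2}\right) \frac{1}{57459} = \left(4 - \frac{7 i \sqrt{23}}{4}\right) \frac{1}{57459} = \frac{4}{57459} - \frac{7 i \sqrt{23}}{229836}$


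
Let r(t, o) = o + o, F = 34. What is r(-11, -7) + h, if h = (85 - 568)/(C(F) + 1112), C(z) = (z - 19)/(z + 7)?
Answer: -658301/45607 ≈ -14.434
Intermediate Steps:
r(t, o) = 2*o
C(z) = (-19 + z)/(7 + z)
h = -19803/45607 (h = (85 - 568)/((-19 + 34)/(7 + 34) + 1112) = -483/(15/41 + 1112) = -483/45607/41 = -483*41/45607 = -19803/45607 ≈ -0.43421)
r(-11, -7) + h = 2*(-7) - 19803/45607 = -14 - 19803/45607 = -658301/45607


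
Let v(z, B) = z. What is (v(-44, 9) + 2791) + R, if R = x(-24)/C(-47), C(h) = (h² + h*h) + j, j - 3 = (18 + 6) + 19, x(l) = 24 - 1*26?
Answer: 6131303/2232 ≈ 2747.0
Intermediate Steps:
x(l) = -2 (x(l) = 24 - 26 = -2)
j = 46 (j = 3 + ((18 + 6) + 19) = 3 + (24 + 19) = 3 + 43 = 46)
C(h) = 46 + 2*h² (C(h) = (h² + h*h) + 46 = (h² + h²) + 46 = 2*h² + 46 = 46 + 2*h²)
R = -1/2232 (R = -2/(46 + 2*(-47)²) = -2/(46 + 2*2209) = -2/(46 + 4418) = -2/4464 = -2*1/4464 = -1/2232 ≈ -0.00044803)
(v(-44, 9) + 2791) + R = (-44 + 2791) - 1/2232 = 2747 - 1/2232 = 6131303/2232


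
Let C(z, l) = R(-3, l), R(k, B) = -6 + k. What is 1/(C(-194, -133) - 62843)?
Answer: -1/62852 ≈ -1.5910e-5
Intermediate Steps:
C(z, l) = -9 (C(z, l) = -6 - 3 = -9)
1/(C(-194, -133) - 62843) = 1/(-9 - 62843) = 1/(-62852) = -1/62852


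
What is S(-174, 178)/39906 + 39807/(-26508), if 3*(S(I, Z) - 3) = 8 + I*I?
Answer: -660434597/528914124 ≈ -1.2487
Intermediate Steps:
S(I, Z) = 17/3 + I²/3 (S(I, Z) = 3 + (8 + I*I)/3 = 3 + (8 + I²)/3 = 3 + (8/3 + I²/3) = 17/3 + I²/3)
S(-174, 178)/39906 + 39807/(-26508) = (17/3 + (⅓)*(-174)²)/39906 + 39807/(-26508) = (17/3 + (⅓)*30276)*(1/39906) + 39807*(-1/26508) = (17/3 + 10092)*(1/39906) - 13269/8836 = (30293/3)*(1/39906) - 13269/8836 = 30293/119718 - 13269/8836 = -660434597/528914124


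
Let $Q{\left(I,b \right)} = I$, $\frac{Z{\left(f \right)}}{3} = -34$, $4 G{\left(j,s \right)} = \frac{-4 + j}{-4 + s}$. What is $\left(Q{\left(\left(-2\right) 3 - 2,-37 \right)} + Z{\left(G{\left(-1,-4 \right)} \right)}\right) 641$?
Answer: $-70510$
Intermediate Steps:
$G{\left(j,s \right)} = \frac{-4 + j}{4 \left(-4 + s\right)}$ ($G{\left(j,s \right)} = \frac{\left(-4 + j\right) \frac{1}{-4 + s}}{4} = \frac{\frac{1}{-4 + s} \left(-4 + j\right)}{4} = \frac{-4 + j}{4 \left(-4 + s\right)}$)
$Z{\left(f \right)} = -102$ ($Z{\left(f \right)} = 3 \left(-34\right) = -102$)
$\left(Q{\left(\left(-2\right) 3 - 2,-37 \right)} + Z{\left(G{\left(-1,-4 \right)} \right)}\right) 641 = \left(\left(\left(-2\right) 3 - 2\right) - 102\right) 641 = \left(\left(-6 - 2\right) - 102\right) 641 = \left(-8 - 102\right) 641 = \left(-110\right) 641 = -70510$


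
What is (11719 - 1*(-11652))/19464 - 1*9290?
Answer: -180797189/19464 ≈ -9288.8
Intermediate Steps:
(11719 - 1*(-11652))/19464 - 1*9290 = (11719 + 11652)*(1/19464) - 9290 = 23371*(1/19464) - 9290 = 23371/19464 - 9290 = -180797189/19464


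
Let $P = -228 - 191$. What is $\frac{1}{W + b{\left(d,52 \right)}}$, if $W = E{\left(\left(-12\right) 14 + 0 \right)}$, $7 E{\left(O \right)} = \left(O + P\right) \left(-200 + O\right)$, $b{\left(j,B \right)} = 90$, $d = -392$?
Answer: $\frac{7}{216646} \approx 3.2311 \cdot 10^{-5}$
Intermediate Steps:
$P = -419$ ($P = -228 - 191 = -419$)
$E{\left(O \right)} = \frac{\left(-419 + O\right) \left(-200 + O\right)}{7}$ ($E{\left(O \right)} = \frac{\left(O - 419\right) \left(-200 + O\right)}{7} = \frac{\left(-419 + O\right) \left(-200 + O\right)}{7}$)
$W = \frac{216016}{7}$ ($W = \frac{83800}{7} - \frac{619 \left(\left(-12\right) 14 + 0\right)}{7} + \frac{\left(\left(-12\right) 14 + 0\right)^{2}}{7} = \frac{83800}{7} - \frac{619 \left(-168 + 0\right)}{7} + \frac{\left(-168 + 0\right)^{2}}{7} = \frac{83800}{7} - -14856 + \frac{\left(-168\right)^{2}}{7} = \frac{83800}{7} + 14856 + \frac{1}{7} \cdot 28224 = \frac{83800}{7} + 14856 + 4032 = \frac{216016}{7} \approx 30859.0$)
$\frac{1}{W + b{\left(d,52 \right)}} = \frac{1}{\frac{216016}{7} + 90} = \frac{1}{\frac{216646}{7}} = \frac{7}{216646}$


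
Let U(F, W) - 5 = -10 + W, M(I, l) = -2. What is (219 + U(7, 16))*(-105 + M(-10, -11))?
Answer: -24610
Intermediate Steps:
U(F, W) = -5 + W (U(F, W) = 5 + (-10 + W) = -5 + W)
(219 + U(7, 16))*(-105 + M(-10, -11)) = (219 + (-5 + 16))*(-105 - 2) = (219 + 11)*(-107) = 230*(-107) = -24610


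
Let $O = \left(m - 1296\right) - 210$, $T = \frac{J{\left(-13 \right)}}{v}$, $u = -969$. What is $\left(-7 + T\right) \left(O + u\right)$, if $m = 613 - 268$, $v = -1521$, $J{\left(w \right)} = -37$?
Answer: $\frac{7533100}{507} \approx 14858.0$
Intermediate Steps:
$m = 345$ ($m = 613 - 268 = 345$)
$T = \frac{37}{1521}$ ($T = - \frac{37}{-1521} = \left(-37\right) \left(- \frac{1}{1521}\right) = \frac{37}{1521} \approx 0.024326$)
$O = -1161$ ($O = \left(345 - 1296\right) - 210 = -951 - 210 = -1161$)
$\left(-7 + T\right) \left(O + u\right) = \left(-7 + \frac{37}{1521}\right) \left(-1161 - 969\right) = \left(- \frac{10610}{1521}\right) \left(-2130\right) = \frac{7533100}{507}$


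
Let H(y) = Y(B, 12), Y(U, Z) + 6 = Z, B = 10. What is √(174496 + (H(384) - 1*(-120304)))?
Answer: √294806 ≈ 542.96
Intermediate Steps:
Y(U, Z) = -6 + Z
H(y) = 6 (H(y) = -6 + 12 = 6)
√(174496 + (H(384) - 1*(-120304))) = √(174496 + (6 - 1*(-120304))) = √(174496 + (6 + 120304)) = √(174496 + 120310) = √294806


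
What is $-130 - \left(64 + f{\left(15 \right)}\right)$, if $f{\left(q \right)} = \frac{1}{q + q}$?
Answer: $- \frac{5821}{30} \approx -194.03$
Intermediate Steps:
$f{\left(q \right)} = \frac{1}{2 q}$
$-130 - \left(64 + f{\left(15 \right)}\right) = -130 - \left(64 + \frac{1}{2 \cdot 15}\right) = -130 - \left(64 + \frac{1}{2} \cdot \frac{1}{15}\right) = -130 - \frac{1921}{30} = - \frac{5821}{30}$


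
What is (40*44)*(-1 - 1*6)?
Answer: -12320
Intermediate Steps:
(40*44)*(-1 - 1*6) = 1760*(-1 - 6) = 1760*(-7) = -12320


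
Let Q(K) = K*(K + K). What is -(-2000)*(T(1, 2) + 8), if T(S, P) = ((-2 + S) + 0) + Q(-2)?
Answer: 30000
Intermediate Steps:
Q(K) = 2*K**2 (Q(K) = K*(2*K) = 2*K**2)
T(S, P) = 6 + S (T(S, P) = ((-2 + S) + 0) + 2*(-2)**2 = (-2 + S) + 2*4 = (-2 + S) + 8 = 6 + S)
-(-2000)*(T(1, 2) + 8) = -(-2000)*((6 + 1) + 8) = -(-2000)*(7 + 8) = -(-2000)*15 = -250*(-120) = 30000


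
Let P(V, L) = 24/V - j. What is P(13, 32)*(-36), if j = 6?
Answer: 1944/13 ≈ 149.54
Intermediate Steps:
P(V, L) = -6 + 24/V (P(V, L) = 24/V - 1*6 = 24/V - 6 = -6 + 24/V)
P(13, 32)*(-36) = (-6 + 24/13)*(-36) = -54/13*(-36) = 1944/13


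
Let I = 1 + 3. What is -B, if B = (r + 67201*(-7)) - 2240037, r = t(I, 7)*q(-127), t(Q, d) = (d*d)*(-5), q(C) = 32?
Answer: 2718284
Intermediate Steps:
I = 4
t(Q, d) = -5*d² (t(Q, d) = d²*(-5) = -5*d²)
r = -7840 (r = -5*7²*32 = -5*49*32 = -245*32 = -7840)
B = -2718284 (B = (-7840 + 67201*(-7)) - 2240037 = (-7840 - 470407) - 2240037 = -478247 - 2240037 = -2718284)
-B = -1*(-2718284) = 2718284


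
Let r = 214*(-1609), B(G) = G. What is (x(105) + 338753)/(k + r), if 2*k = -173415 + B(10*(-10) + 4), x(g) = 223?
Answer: -677952/862163 ≈ -0.78634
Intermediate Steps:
r = -344326
k = -173511/2 (k = (-173415 + (10*(-10) + 4))/2 = (-173415 + (-100 + 4))/2 = (-173415 - 96)/2 = (½)*(-173511) = -173511/2 ≈ -86756.)
(x(105) + 338753)/(k + r) = (223 + 338753)/(-173511/2 - 344326) = 338976/(-862163/2) = 338976*(-2/862163) = -677952/862163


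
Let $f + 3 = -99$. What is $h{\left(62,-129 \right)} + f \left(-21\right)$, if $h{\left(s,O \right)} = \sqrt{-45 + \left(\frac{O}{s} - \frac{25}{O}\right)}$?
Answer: $2142 + \frac{i \sqrt{2999257998}}{7998} \approx 2142.0 + 6.8474 i$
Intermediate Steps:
$f = -102$ ($f = -3 - 99 = -102$)
$h{\left(s,O \right)} = \sqrt{-45 - \frac{25}{O} + \frac{O}{s}}$ ($h{\left(s,O \right)} = \sqrt{-45 + \left(- \frac{25}{O} + \frac{O}{s}\right)} = \sqrt{-45 - \frac{25}{O} + \frac{O}{s}}$)
$h{\left(62,-129 \right)} + f \left(-21\right) = \sqrt{-45 - \frac{25}{-129} - \frac{129}{62}} - -2142 = \sqrt{-45 - - \frac{25}{129} - \frac{129}{62}} + 2142 = \sqrt{-45 + \frac{25}{129} - \frac{129}{62}} + 2142 = \sqrt{- \frac{375001}{7998}} + 2142 = \frac{i \sqrt{2999257998}}{7998} + 2142 = 2142 + \frac{i \sqrt{2999257998}}{7998}$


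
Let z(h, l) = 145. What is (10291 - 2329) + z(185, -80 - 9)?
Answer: 8107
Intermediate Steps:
(10291 - 2329) + z(185, -80 - 9) = (10291 - 2329) + 145 = 7962 + 145 = 8107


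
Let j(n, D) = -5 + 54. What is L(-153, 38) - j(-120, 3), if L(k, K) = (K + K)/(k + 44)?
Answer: -5417/109 ≈ -49.697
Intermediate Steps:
L(k, K) = 2*K/(44 + k) (L(k, K) = (2*K)/(44 + k) = 2*K/(44 + k))
j(n, D) = 49
L(-153, 38) - j(-120, 3) = 2*38/(44 - 153) - 1*49 = 2*38/(-109) - 49 = 2*38*(-1/109) - 49 = -76/109 - 49 = -5417/109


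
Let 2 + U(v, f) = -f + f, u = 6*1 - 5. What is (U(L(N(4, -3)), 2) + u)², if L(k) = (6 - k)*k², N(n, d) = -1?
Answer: 1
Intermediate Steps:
u = 1 (u = 6 - 5 = 1)
L(k) = k²*(6 - k)
U(v, f) = -2 (U(v, f) = -2 + (-f + f) = -2 + 0 = -2)
(U(L(N(4, -3)), 2) + u)² = (-2 + 1)² = (-1)² = 1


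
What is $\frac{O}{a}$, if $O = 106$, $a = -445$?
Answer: $- \frac{106}{445} \approx -0.2382$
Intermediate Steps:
$\frac{O}{a} = \frac{106}{-445} = 106 \left(- \frac{1}{445}\right) = - \frac{106}{445}$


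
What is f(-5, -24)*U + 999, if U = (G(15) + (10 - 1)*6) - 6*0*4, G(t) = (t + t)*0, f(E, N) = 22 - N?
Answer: 3483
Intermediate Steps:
G(t) = 0 (G(t) = (2*t)*0 = 0)
U = 54 (U = (0 + (10 - 1)*6) - 6*0*4 = (0 + 9*6) + 0*4 = (0 + 54) + 0 = 54 + 0 = 54)
f(-5, -24)*U + 999 = (22 - 1*(-24))*54 + 999 = (22 + 24)*54 + 999 = 46*54 + 999 = 2484 + 999 = 3483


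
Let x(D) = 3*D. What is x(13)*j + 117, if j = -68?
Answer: -2535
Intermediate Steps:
x(13)*j + 117 = (3*13)*(-68) + 117 = 39*(-68) + 117 = -2652 + 117 = -2535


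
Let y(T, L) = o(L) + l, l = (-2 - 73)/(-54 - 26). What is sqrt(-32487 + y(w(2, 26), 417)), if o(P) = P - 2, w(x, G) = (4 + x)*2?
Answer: I*sqrt(513137)/4 ≈ 179.08*I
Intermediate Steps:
w(x, G) = 8 + 2*x
o(P) = -2 + P
l = 15/16 (l = -75/(-80) = -75*(-1/80) = 15/16 ≈ 0.93750)
y(T, L) = -17/16 + L (y(T, L) = (-2 + L) + 15/16 = -17/16 + L)
sqrt(-32487 + y(w(2, 26), 417)) = sqrt(-32487 + (-17/16 + 417)) = sqrt(-32487 + 6655/16) = sqrt(-513137/16) = I*sqrt(513137)/4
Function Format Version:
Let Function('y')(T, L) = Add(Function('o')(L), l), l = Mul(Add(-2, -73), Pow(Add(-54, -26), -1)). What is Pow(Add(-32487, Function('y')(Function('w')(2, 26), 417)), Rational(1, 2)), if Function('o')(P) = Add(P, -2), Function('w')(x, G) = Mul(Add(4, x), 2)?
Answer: Mul(Rational(1, 4), I, Pow(513137, Rational(1, 2))) ≈ Mul(179.08, I)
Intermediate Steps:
Function('w')(x, G) = Add(8, Mul(2, x))
Function('o')(P) = Add(-2, P)
l = Rational(15, 16) (l = Mul(-75, Pow(-80, -1)) = Mul(-75, Rational(-1, 80)) = Rational(15, 16) ≈ 0.93750)
Function('y')(T, L) = Add(Rational(-17, 16), L) (Function('y')(T, L) = Add(Add(-2, L), Rational(15, 16)) = Add(Rational(-17, 16), L))
Pow(Add(-32487, Function('y')(Function('w')(2, 26), 417)), Rational(1, 2)) = Pow(Add(-32487, Add(Rational(-17, 16), 417)), Rational(1, 2)) = Pow(Add(-32487, Rational(6655, 16)), Rational(1, 2)) = Pow(Rational(-513137, 16), Rational(1, 2)) = Mul(Rational(1, 4), I, Pow(513137, Rational(1, 2)))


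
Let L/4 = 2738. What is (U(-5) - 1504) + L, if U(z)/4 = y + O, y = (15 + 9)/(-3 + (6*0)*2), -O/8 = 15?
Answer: 8936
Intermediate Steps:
L = 10952 (L = 4*2738 = 10952)
O = -120 (O = -8*15 = -120)
y = -8 (y = 24/(-3 + 0*2) = 24/(-3 + 0) = 24/(-3) = 24*(-1/3) = -8)
U(z) = -512 (U(z) = 4*(-8 - 120) = 4*(-128) = -512)
(U(-5) - 1504) + L = (-512 - 1504) + 10952 = -2016 + 10952 = 8936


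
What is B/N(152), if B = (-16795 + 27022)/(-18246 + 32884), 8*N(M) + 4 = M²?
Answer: 487/2012725 ≈ 0.00024196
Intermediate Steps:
N(M) = -½ + M²/8
B = 10227/14638 ≈ 0.69866
B/N(152) = 10227/(14638*(-½ + (⅛)*152²)) = 10227/(14638*(-½ + (⅛)*23104)) = 10227/(14638*(-½ + 2888)) = 10227/(14638*(5775/2)) = (10227/14638)*(2/5775) = 487/2012725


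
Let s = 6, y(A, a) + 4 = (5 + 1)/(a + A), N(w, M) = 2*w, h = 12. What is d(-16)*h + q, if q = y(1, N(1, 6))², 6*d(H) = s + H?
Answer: -16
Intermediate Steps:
y(A, a) = -4 + 6/(A + a) (y(A, a) = -4 + (5 + 1)/(a + A) = -4 + 6/(A + a))
d(H) = 1 + H/6 (d(H) = (6 + H)/6 = 1 + H/6)
q = 4 (q = (2*(3 - 2*1 - 4)/(1 + 2*1))² = (2*(3 - 2 - 2*2)/(1 + 2))² = (2*(3 - 2 - 4)/3)² = (2*(⅓)*(-3))² = (-2)² = 4)
d(-16)*h + q = (1 + (⅙)*(-16))*12 + 4 = (1 - 8/3)*12 + 4 = -5/3*12 + 4 = -20 + 4 = -16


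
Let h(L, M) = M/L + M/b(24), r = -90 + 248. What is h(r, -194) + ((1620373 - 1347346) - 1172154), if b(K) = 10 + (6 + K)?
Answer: -1420630263/1580 ≈ -8.9913e+5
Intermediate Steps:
b(K) = 16 + K
r = 158
h(L, M) = M/40 + M/L (h(L, M) = M/L + M/(16 + 24) = M/L + M/40 = M/40 + M/L)
h(r, -194) + ((1620373 - 1347346) - 1172154) = ((1/40)*(-194) - 194/158) + ((1620373 - 1347346) - 1172154) = (-97/20 - 194*1/158) + (273027 - 1172154) = (-97/20 - 97/79) - 899127 = -9603/1580 - 899127 = -1420630263/1580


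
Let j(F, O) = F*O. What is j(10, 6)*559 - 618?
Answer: 32922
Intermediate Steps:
j(10, 6)*559 - 618 = (10*6)*559 - 618 = 60*559 - 618 = 33540 - 618 = 32922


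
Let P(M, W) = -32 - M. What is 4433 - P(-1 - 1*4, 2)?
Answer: 4460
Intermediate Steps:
4433 - P(-1 - 1*4, 2) = 4433 - (-32 - (-1 - 1*4)) = 4433 - (-32 - (-1 - 4)) = 4433 - (-32 - 1*(-5)) = 4433 - (-32 + 5) = 4433 - 1*(-27) = 4433 + 27 = 4460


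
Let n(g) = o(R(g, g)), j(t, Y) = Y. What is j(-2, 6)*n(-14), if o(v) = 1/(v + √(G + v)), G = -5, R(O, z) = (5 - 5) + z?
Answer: -84/215 - 6*I*√19/215 ≈ -0.3907 - 0.12164*I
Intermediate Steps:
R(O, z) = z (R(O, z) = 0 + z = z)
o(v) = 1/(v + √(-5 + v))
n(g) = 1/(g + √(-5 + g))
j(-2, 6)*n(-14) = 6/(-14 + √(-5 - 14)) = 6/(-14 + √(-19)) = 6/(-14 + I*√19)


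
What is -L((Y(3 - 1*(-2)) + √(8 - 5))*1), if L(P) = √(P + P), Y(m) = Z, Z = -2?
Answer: -I*√(4 - 2*√3) ≈ -0.73205*I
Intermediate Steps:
Y(m) = -2
L(P) = √2*√P (L(P) = √(2*P) = √2*√P)
-L((Y(3 - 1*(-2)) + √(8 - 5))*1) = -√2*√((-2 + √(8 - 5))*1) = -√2*√((-2 + √3)*1) = -√2*√(-2 + √3)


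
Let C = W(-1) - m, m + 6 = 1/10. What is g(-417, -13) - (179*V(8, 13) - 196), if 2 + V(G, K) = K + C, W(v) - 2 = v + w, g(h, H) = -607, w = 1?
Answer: -37941/10 ≈ -3794.1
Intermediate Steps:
W(v) = 3 + v (W(v) = 2 + (v + 1) = 2 + (1 + v) = 3 + v)
m = -59/10 (m = -6 + 1/10 = -6 + ⅒ = -59/10 ≈ -5.9000)
C = 79/10 (C = (3 - 1) - 1*(-59/10) = 2 + 59/10 = 79/10 ≈ 7.9000)
V(G, K) = 59/10 + K (V(G, K) = -2 + (K + 79/10) = -2 + (79/10 + K) = 59/10 + K)
g(-417, -13) - (179*V(8, 13) - 196) = -607 - (179*(59/10 + 13) - 196) = -607 - (179*(189/10) - 196) = -607 - (33831/10 - 196) = -607 - 1*31871/10 = -607 - 31871/10 = -37941/10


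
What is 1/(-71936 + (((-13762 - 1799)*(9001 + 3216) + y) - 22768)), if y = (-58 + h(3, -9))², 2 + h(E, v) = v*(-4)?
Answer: -1/190202865 ≈ -5.2575e-9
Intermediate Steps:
h(E, v) = -2 - 4*v (h(E, v) = -2 + v*(-4) = -2 - 4*v)
y = 576 (y = (-58 + (-2 - 4*(-9)))² = (-58 + (-2 + 36))² = (-58 + 34)² = (-24)² = 576)
1/(-71936 + (((-13762 - 1799)*(9001 + 3216) + y) - 22768)) = 1/(-71936 + (((-13762 - 1799)*(9001 + 3216) + 576) - 22768)) = 1/(-71936 + ((-15561*12217 + 576) - 22768)) = 1/(-71936 + ((-190108737 + 576) - 22768)) = 1/(-71936 + (-190108161 - 22768)) = 1/(-71936 - 190130929) = 1/(-190202865) = -1/190202865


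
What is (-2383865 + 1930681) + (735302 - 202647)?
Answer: 79471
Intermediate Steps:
(-2383865 + 1930681) + (735302 - 202647) = -453184 + 532655 = 79471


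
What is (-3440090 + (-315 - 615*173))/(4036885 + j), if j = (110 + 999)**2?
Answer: -1773400/2633383 ≈ -0.67343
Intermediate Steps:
j = 1229881 (j = 1109**2 = 1229881)
(-3440090 + (-315 - 615*173))/(4036885 + j) = (-3440090 + (-315 - 615*173))/(4036885 + 1229881) = (-3440090 + (-315 - 106395))/5266766 = (-3440090 - 106710)*(1/5266766) = -3546800*1/5266766 = -1773400/2633383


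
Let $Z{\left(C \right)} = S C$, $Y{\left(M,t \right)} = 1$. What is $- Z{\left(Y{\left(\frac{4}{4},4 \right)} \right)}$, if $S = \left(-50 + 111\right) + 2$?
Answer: $-63$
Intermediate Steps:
$S = 63$ ($S = 61 + 2 = 63$)
$Z{\left(C \right)} = 63 C$
$- Z{\left(Y{\left(\frac{4}{4},4 \right)} \right)} = - 63 \cdot 1 = \left(-1\right) 63 = -63$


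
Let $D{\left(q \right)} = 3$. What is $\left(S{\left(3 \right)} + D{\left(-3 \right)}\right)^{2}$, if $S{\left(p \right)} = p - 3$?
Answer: $9$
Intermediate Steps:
$S{\left(p \right)} = -3 + p$
$\left(S{\left(3 \right)} + D{\left(-3 \right)}\right)^{2} = \left(\left(-3 + 3\right) + 3\right)^{2} = \left(0 + 3\right)^{2} = 3^{2} = 9$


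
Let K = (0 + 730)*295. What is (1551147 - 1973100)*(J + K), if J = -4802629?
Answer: 1935616135887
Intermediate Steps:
K = 215350 (K = 730*295 = 215350)
(1551147 - 1973100)*(J + K) = (1551147 - 1973100)*(-4802629 + 215350) = -421953*(-4587279) = 1935616135887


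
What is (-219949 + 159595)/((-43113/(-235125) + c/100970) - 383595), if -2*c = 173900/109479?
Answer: 1742952436318689750/11077766514763904909 ≈ 0.15734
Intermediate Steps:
c = -86950/109479 ≈ -0.79422
(-219949 + 159595)/((-43113/(-235125) + c/100970) - 383595) = (-219949 + 159595)/((-43113/(-235125) - 86950/109479/100970) - 383595) = -60354/((-43113*(-1/235125) - 86950/109479*1/100970) - 383595) = -60354/((14371/78375 - 8695/1105409463) - 383595) = -60354/(5295052640716/28878822220875 - 383595) = -60354/(-11077766514763904909/28878822220875) = -60354*(-28878822220875/11077766514763904909) = 1742952436318689750/11077766514763904909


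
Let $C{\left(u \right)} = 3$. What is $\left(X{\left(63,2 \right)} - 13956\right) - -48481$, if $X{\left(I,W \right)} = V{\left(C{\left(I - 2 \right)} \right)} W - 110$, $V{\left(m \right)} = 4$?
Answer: $34423$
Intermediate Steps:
$X{\left(I,W \right)} = -110 + 4 W$ ($X{\left(I,W \right)} = 4 W - 110 = -110 + 4 W$)
$\left(X{\left(63,2 \right)} - 13956\right) - -48481 = \left(\left(-110 + 4 \cdot 2\right) - 13956\right) - -48481 = \left(\left(-110 + 8\right) - 13956\right) + 48481 = \left(-102 - 13956\right) + 48481 = -14058 + 48481 = 34423$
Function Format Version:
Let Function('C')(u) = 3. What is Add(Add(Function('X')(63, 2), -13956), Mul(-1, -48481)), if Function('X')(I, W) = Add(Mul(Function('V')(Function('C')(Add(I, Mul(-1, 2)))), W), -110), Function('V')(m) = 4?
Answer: 34423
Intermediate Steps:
Function('X')(I, W) = Add(-110, Mul(4, W)) (Function('X')(I, W) = Add(Mul(4, W), -110) = Add(-110, Mul(4, W)))
Add(Add(Function('X')(63, 2), -13956), Mul(-1, -48481)) = Add(Add(Add(-110, Mul(4, 2)), -13956), Mul(-1, -48481)) = Add(Add(Add(-110, 8), -13956), 48481) = Add(Add(-102, -13956), 48481) = Add(-14058, 48481) = 34423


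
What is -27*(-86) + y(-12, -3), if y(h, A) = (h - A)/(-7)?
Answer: 16263/7 ≈ 2323.3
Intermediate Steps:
y(h, A) = -h/7 + A/7 (y(h, A) = (h - A)*(-⅐) = -h/7 + A/7)
-27*(-86) + y(-12, -3) = -27*(-86) + (-⅐*(-12) + (⅐)*(-3)) = 2322 + (12/7 - 3/7) = 2322 + 9/7 = 16263/7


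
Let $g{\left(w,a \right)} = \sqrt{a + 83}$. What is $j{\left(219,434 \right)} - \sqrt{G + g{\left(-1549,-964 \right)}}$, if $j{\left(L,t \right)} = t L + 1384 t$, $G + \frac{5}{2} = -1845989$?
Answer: $695702 - \frac{\sqrt{-7383966 + 4 i \sqrt{881}}}{2} \approx 6.957 \cdot 10^{5} - 1358.7 i$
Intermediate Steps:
$G = - \frac{3691983}{2}$ ($G = - \frac{5}{2} - 1845989 = - \frac{3691983}{2} \approx -1.846 \cdot 10^{6}$)
$g{\left(w,a \right)} = \sqrt{83 + a}$
$j{\left(L,t \right)} = 1384 t + L t$ ($j{\left(L,t \right)} = L t + 1384 t = 1384 t + L t$)
$j{\left(219,434 \right)} - \sqrt{G + g{\left(-1549,-964 \right)}} = 434 \left(1384 + 219\right) - \sqrt{- \frac{3691983}{2} + \sqrt{83 - 964}} = 434 \cdot 1603 - \sqrt{- \frac{3691983}{2} + \sqrt{-881}} = 695702 - \sqrt{- \frac{3691983}{2} + i \sqrt{881}}$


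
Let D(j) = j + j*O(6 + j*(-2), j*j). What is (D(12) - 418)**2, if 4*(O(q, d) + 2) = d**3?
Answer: 80237200380484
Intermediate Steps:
O(q, d) = -2 + d**3/4
D(j) = j + j*(-2 + j**6/4) (D(j) = j + j*(-2 + (j*j)**3/4) = j + j*(-2 + (j**2)**3/4) = j + j*(-2 + j**6/4))
(D(12) - 418)**2 = ((-1*12 + (1/4)*12**7) - 418)**2 = ((-12 + (1/4)*35831808) - 418)**2 = ((-12 + 8957952) - 418)**2 = (8957940 - 418)**2 = 8957522**2 = 80237200380484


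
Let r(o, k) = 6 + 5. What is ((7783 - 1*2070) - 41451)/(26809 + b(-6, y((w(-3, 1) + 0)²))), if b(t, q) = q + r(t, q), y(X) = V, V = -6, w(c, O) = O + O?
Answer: -17869/13407 ≈ -1.3328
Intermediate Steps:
r(o, k) = 11
w(c, O) = 2*O
y(X) = -6
b(t, q) = 11 + q (b(t, q) = q + 11 = 11 + q)
((7783 - 1*2070) - 41451)/(26809 + b(-6, y((w(-3, 1) + 0)²))) = ((7783 - 1*2070) - 41451)/(26809 + (11 - 6)) = ((7783 - 2070) - 41451)/(26809 + 5) = (5713 - 41451)/26814 = -35738*1/26814 = -17869/13407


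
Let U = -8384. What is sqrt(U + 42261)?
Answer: sqrt(33877) ≈ 184.06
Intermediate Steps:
sqrt(U + 42261) = sqrt(-8384 + 42261) = sqrt(33877)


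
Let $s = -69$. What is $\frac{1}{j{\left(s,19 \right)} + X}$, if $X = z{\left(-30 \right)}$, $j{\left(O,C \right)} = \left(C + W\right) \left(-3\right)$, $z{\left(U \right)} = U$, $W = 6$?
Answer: $- \frac{1}{105} \approx -0.0095238$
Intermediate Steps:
$j{\left(O,C \right)} = -18 - 3 C$ ($j{\left(O,C \right)} = \left(C + 6\right) \left(-3\right) = \left(6 + C\right) \left(-3\right) = -18 - 3 C$)
$X = -30$
$\frac{1}{j{\left(s,19 \right)} + X} = \frac{1}{\left(-18 - 57\right) - 30} = \frac{1}{-75 - 30} = \frac{1}{-105} = - \frac{1}{105}$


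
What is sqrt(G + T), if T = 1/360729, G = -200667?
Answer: I*sqrt(2901319548585602)/120243 ≈ 447.96*I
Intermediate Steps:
T = 1/360729 ≈ 2.7722e-6
sqrt(G + T) = sqrt(-200667 + 1/360729) = sqrt(-72386406242/360729) = I*sqrt(2901319548585602)/120243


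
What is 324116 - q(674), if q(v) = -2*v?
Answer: 325464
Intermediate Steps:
324116 - q(674) = 324116 - (-2)*674 = 324116 - 1*(-1348) = 324116 + 1348 = 325464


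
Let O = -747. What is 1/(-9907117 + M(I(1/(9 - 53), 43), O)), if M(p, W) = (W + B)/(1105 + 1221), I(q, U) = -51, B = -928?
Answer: -2326/23043955817 ≈ -1.0094e-7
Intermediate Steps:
M(p, W) = -464/1163 + W/2326 (M(p, W) = (W - 928)/(1105 + 1221) = (-928 + W)/2326 = (-928 + W)*(1/2326) = -464/1163 + W/2326)
1/(-9907117 + M(I(1/(9 - 53), 43), O)) = 1/(-9907117 + (-464/1163 + (1/2326)*(-747))) = 1/(-9907117 + (-464/1163 - 747/2326)) = 1/(-9907117 - 1675/2326) = 1/(-23043955817/2326) = -2326/23043955817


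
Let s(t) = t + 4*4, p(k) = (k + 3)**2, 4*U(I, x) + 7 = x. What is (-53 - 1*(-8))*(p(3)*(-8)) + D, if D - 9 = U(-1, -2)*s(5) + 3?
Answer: 51699/4 ≈ 12925.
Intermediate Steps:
U(I, x) = -7/4 + x/4
p(k) = (3 + k)**2
s(t) = 16 + t (s(t) = t + 16 = 16 + t)
D = -141/4 (D = 9 + ((-7/4 + (1/4)*(-2))*(16 + 5) + 3) = 9 + ((-7/4 - 1/2)*21 + 3) = 9 + (-9/4*21 + 3) = 9 + (-189/4 + 3) = 9 - 177/4 = -141/4 ≈ -35.250)
(-53 - 1*(-8))*(p(3)*(-8)) + D = (-53 - 1*(-8))*((3 + 3)**2*(-8)) - 141/4 = (-53 + 8)*(6**2*(-8)) - 141/4 = -1620*(-8) - 141/4 = -45*(-288) - 141/4 = 12960 - 141/4 = 51699/4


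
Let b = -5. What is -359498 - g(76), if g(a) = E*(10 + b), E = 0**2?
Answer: -359498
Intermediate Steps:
E = 0
g(a) = 0 (g(a) = 0*(10 - 5) = 0*5 = 0)
-359498 - g(76) = -359498 - 1*0 = -359498 + 0 = -359498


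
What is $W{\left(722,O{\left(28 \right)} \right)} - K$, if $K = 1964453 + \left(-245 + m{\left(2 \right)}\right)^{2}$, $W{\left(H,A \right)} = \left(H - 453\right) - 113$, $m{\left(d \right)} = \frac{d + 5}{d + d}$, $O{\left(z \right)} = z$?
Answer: $- \frac{32375481}{16} \approx -2.0235 \cdot 10^{6}$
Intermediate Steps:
$m{\left(d \right)} = \frac{5 + d}{2 d}$
$W{\left(H,A \right)} = -566 + H$ ($W{\left(H,A \right)} = \left(-453 + H\right) - 113 = -566 + H$)
$K = \frac{32377977}{16}$ ($K = 1964453 + \left(-245 + \frac{5 + 2}{2 \cdot 2}\right)^{2} = 1964453 + \left(-245 + \frac{1}{2} \cdot \frac{1}{2} \cdot 7\right)^{2} = 1964453 + \left(-245 + \frac{7}{4}\right)^{2} = 1964453 + \left(- \frac{973}{4}\right)^{2} = 1964453 + \frac{946729}{16} = \frac{32377977}{16} \approx 2.0236 \cdot 10^{6}$)
$W{\left(722,O{\left(28 \right)} \right)} - K = \left(-566 + 722\right) - \frac{32377977}{16} = 156 - \frac{32377977}{16} = - \frac{32375481}{16}$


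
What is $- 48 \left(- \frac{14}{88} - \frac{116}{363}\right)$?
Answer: $\frac{2780}{121} \approx 22.975$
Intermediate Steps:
$- 48 \left(- \frac{14}{88} - \frac{116}{363}\right) = - 48 \left(\left(-14\right) \frac{1}{88} - \frac{116}{363}\right) = - 48 \left(- \frac{7}{44} - \frac{116}{363}\right) = \left(-48\right) \left(- \frac{695}{1452}\right) = \frac{2780}{121}$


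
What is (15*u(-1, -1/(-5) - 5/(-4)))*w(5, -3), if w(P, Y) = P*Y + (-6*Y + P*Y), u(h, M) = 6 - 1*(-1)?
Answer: -1260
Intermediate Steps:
u(h, M) = 7 (u(h, M) = 6 + 1 = 7)
w(P, Y) = -6*Y + 2*P*Y
(15*u(-1, -1/(-5) - 5/(-4)))*w(5, -3) = (15*7)*(2*(-3)*(-3 + 5)) = 105*(2*(-3)*2) = 105*(-12) = -1260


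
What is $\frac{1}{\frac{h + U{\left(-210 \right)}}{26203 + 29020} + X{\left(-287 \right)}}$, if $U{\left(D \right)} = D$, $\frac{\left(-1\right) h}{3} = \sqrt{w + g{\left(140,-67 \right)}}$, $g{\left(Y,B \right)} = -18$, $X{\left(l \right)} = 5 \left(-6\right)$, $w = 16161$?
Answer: $- \frac{10166554300}{305035273857} + \frac{55223 \sqrt{16143}}{915105821571} \approx -0.033321$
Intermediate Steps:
$X{\left(l \right)} = -30$
$h = - 3 \sqrt{16143}$ ($h = - 3 \sqrt{16161 - 18} = - 3 \sqrt{16143} \approx -381.17$)
$\frac{1}{\frac{h + U{\left(-210 \right)}}{26203 + 29020} + X{\left(-287 \right)}} = \frac{1}{\frac{- 3 \sqrt{16143} - 210}{26203 + 29020} - 30} = \frac{1}{\frac{-210 - 3 \sqrt{16143}}{55223} - 30} = \frac{1}{\left(-210 - 3 \sqrt{16143}\right) \frac{1}{55223} - 30} = \frac{1}{\left(- \frac{30}{7889} - \frac{3 \sqrt{16143}}{55223}\right) - 30} = \frac{1}{- \frac{236700}{7889} - \frac{3 \sqrt{16143}}{55223}}$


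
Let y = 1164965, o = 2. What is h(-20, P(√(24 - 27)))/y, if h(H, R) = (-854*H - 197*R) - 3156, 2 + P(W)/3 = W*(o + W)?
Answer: 16879/1164965 - 1182*I*√3/1164965 ≈ 0.014489 - 0.0017574*I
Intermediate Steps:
P(W) = -6 + 3*W*(2 + W) (P(W) = -6 + 3*(W*(2 + W)) = -6 + 3*W*(2 + W))
h(H, R) = -3156 - 854*H - 197*R
h(-20, P(√(24 - 27)))/y = (-3156 - 854*(-20) - 197*(-6 + 3*(√(24 - 27))² + 6*√(24 - 27)))/1164965 = (-3156 + 17080 - 197*(-6 + 3*(√(-3))² + 6*√(-3)))*(1/1164965) = (-3156 + 17080 - 197*(-6 + 3*(I*√3)² + 6*(I*√3)))*(1/1164965) = (-3156 + 17080 - 197*(-6 + 3*(-3) + 6*I*√3))*(1/1164965) = (-3156 + 17080 - 197*(-6 - 9 + 6*I*√3))*(1/1164965) = (-3156 + 17080 - 197*(-15 + 6*I*√3))*(1/1164965) = (-3156 + 17080 + (2955 - 1182*I*√3))*(1/1164965) = (16879 - 1182*I*√3)*(1/1164965) = 16879/1164965 - 1182*I*√3/1164965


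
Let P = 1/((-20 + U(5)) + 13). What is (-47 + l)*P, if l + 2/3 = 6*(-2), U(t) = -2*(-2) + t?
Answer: -179/6 ≈ -29.833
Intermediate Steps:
U(t) = 4 + t
l = -38/3 (l = -⅔ + 6*(-2) = -⅔ - 12 = -38/3 ≈ -12.667)
P = ½ (P = 1/((-20 + (4 + 5)) + 13) = 1/((-20 + 9) + 13) = 1/(-11 + 13) = 1/2 = ½ ≈ 0.50000)
(-47 + l)*P = (-47 - 38/3)*(½) = -179/3*½ = -179/6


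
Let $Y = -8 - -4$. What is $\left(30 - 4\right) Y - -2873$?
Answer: $2769$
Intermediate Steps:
$Y = -4$ ($Y = -8 + 4 = -4$)
$\left(30 - 4\right) Y - -2873 = \left(30 - 4\right) \left(-4\right) - -2873 = 26 \left(-4\right) + 2873 = -104 + 2873 = 2769$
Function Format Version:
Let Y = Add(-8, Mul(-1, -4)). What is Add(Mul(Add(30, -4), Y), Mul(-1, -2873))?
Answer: 2769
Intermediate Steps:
Y = -4 (Y = Add(-8, 4) = -4)
Add(Mul(Add(30, -4), Y), Mul(-1, -2873)) = Add(Mul(Add(30, -4), -4), Mul(-1, -2873)) = Add(Mul(26, -4), 2873) = Add(-104, 2873) = 2769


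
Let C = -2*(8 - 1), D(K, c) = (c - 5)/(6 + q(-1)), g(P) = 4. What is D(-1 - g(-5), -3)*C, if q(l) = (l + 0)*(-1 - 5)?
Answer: 28/3 ≈ 9.3333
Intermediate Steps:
q(l) = -6*l (q(l) = l*(-6) = -6*l)
D(K, c) = -5/12 + c/12 (D(K, c) = (c - 5)/(6 - 6*(-1)) = (-5 + c)/(6 + 6) = (-5 + c)/12 = (-5 + c)*(1/12) = -5/12 + c/12)
C = -14 (C = -2*7 = -14)
D(-1 - g(-5), -3)*C = (-5/12 + (1/12)*(-3))*(-14) = (-5/12 - ¼)*(-14) = -⅔*(-14) = 28/3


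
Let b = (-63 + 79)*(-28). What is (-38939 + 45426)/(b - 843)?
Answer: -6487/1291 ≈ -5.0248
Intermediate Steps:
b = -448 (b = 16*(-28) = -448)
(-38939 + 45426)/(b - 843) = (-38939 + 45426)/(-448 - 843) = 6487/(-1291) = 6487*(-1/1291) = -6487/1291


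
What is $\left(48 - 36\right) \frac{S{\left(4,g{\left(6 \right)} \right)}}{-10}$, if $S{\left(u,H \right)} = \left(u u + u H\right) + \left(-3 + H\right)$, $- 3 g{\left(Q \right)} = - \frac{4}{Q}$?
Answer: $- \frac{254}{15} \approx -16.933$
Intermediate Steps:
$g{\left(Q \right)} = \frac{4}{3 Q}$ ($g{\left(Q \right)} = - \frac{\left(-4\right) \frac{1}{Q}}{3} = \frac{4}{3 Q}$)
$S{\left(u,H \right)} = -3 + H + u^{2} + H u$ ($S{\left(u,H \right)} = \left(u^{2} + H u\right) + \left(-3 + H\right) = -3 + H + u^{2} + H u$)
$\left(48 - 36\right) \frac{S{\left(4,g{\left(6 \right)} \right)}}{-10} = \left(48 - 36\right) \frac{-3 + \frac{4}{3 \cdot 6} + 4^{2} + \frac{4}{3 \cdot 6} \cdot 4}{-10} = 12 \left(-3 + \frac{4}{3} \cdot \frac{1}{6} + 16 + \frac{4}{3} \cdot \frac{1}{6} \cdot 4\right) \left(- \frac{1}{10}\right) = 12 \left(-3 + \frac{2}{9} + 16 + \frac{2}{9} \cdot 4\right) \left(- \frac{1}{10}\right) = 12 \left(-3 + \frac{2}{9} + 16 + \frac{8}{9}\right) \left(- \frac{1}{10}\right) = 12 \cdot \frac{127}{9} \left(- \frac{1}{10}\right) = 12 \left(- \frac{127}{90}\right) = - \frac{254}{15}$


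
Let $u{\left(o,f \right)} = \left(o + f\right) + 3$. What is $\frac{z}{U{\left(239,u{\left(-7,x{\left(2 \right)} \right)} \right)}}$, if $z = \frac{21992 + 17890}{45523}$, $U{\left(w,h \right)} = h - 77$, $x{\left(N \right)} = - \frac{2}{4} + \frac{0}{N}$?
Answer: $- \frac{79764}{7420249} \approx -0.01075$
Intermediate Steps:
$x{\left(N \right)} = - \frac{1}{2}$ ($x{\left(N \right)} = \left(-2\right) \frac{1}{4} + 0 = - \frac{1}{2} + 0 = - \frac{1}{2}$)
$u{\left(o,f \right)} = 3 + f + o$ ($u{\left(o,f \right)} = \left(f + o\right) + 3 = 3 + f + o$)
$U{\left(w,h \right)} = -77 + h$
$z = \frac{39882}{45523}$ ($z = 39882 \cdot \frac{1}{45523} = \frac{39882}{45523} \approx 0.87608$)
$\frac{z}{U{\left(239,u{\left(-7,x{\left(2 \right)} \right)} \right)}} = \frac{39882}{45523 \left(-77 - \frac{9}{2}\right)} = \frac{39882}{45523 \left(- \frac{163}{2}\right)} = \frac{39882}{45523} \left(- \frac{2}{163}\right) = - \frac{79764}{7420249}$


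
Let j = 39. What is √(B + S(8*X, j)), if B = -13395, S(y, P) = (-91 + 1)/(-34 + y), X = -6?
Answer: 5*I*√900606/41 ≈ 115.73*I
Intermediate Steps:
S(y, P) = -90/(-34 + y)
√(B + S(8*X, j)) = √(-13395 - 90/(-34 + 8*(-6))) = √(-13395 - 90/(-34 - 48)) = √(-13395 - 90/(-82)) = √(-13395 - 90*(-1/82)) = √(-13395 + 45/41) = √(-549150/41) = 5*I*√900606/41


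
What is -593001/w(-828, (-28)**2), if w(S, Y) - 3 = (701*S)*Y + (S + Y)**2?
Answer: 593001/455053613 ≈ 0.0013031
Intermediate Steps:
w(S, Y) = 3 + (S + Y)**2 + 701*S*Y (w(S, Y) = 3 + ((701*S)*Y + (S + Y)**2) = 3 + (701*S*Y + (S + Y)**2) = 3 + ((S + Y)**2 + 701*S*Y) = 3 + (S + Y)**2 + 701*S*Y)
-593001/w(-828, (-28)**2) = -593001/(3 + (-828 + (-28)**2)**2 + 701*(-828)*(-28)**2) = -593001/(3 + (-828 + 784)**2 + 701*(-828)*784) = -593001/(3 + (-44)**2 - 455055552) = -593001/(3 + 1936 - 455055552) = -593001/(-455053613) = -593001*(-1/455053613) = 593001/455053613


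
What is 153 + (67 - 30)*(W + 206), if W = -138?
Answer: 2669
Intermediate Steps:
153 + (67 - 30)*(W + 206) = 153 + (67 - 30)*(-138 + 206) = 153 + 37*68 = 153 + 2516 = 2669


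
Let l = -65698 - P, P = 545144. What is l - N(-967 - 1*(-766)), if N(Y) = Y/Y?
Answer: -610843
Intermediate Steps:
N(Y) = 1
l = -610842 (l = -65698 - 1*545144 = -65698 - 545144 = -610842)
l - N(-967 - 1*(-766)) = -610842 - 1*1 = -610842 - 1 = -610843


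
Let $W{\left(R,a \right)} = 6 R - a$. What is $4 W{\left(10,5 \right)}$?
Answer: $220$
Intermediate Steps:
$W{\left(R,a \right)} = - a + 6 R$
$4 W{\left(10,5 \right)} = 4 \left(\left(-1\right) 5 + 6 \cdot 10\right) = 4 \left(-5 + 60\right) = 4 \cdot 55 = 220$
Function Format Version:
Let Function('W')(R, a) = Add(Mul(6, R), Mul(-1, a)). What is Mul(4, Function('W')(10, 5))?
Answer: 220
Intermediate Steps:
Function('W')(R, a) = Add(Mul(-1, a), Mul(6, R))
Mul(4, Function('W')(10, 5)) = Mul(4, Add(Mul(-1, 5), Mul(6, 10))) = Mul(4, Add(-5, 60)) = Mul(4, 55) = 220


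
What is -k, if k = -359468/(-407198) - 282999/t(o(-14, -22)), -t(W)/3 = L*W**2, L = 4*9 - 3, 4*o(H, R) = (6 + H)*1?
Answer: -1748166305/2443188 ≈ -715.53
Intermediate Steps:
o(H, R) = 3/2 + H/4 (o(H, R) = ((6 + H)*1)/4 = (6 + H)/4 = 3/2 + H/4)
L = 33 (L = 36 - 3 = 33)
t(W) = -99*W**2
k = 1748166305/2443188 (k = -359468/(-407198) - 282999*(-1/(99*(3/2 + (1/4)*(-14))**2)) = -359468*(-1/407198) - 282999*(-1/(99*(3/2 - 7/2)**2)) = 179734/203599 - 282999/((-99*(-2)**2)) = 179734/203599 - 282999/((-99*4)) = 179734/203599 - 282999/(-396) = 179734/203599 - 282999*(-1/396) = 179734/203599 + 94333/132 = 1748166305/2443188 ≈ 715.53)
-k = -1*1748166305/2443188 = -1748166305/2443188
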